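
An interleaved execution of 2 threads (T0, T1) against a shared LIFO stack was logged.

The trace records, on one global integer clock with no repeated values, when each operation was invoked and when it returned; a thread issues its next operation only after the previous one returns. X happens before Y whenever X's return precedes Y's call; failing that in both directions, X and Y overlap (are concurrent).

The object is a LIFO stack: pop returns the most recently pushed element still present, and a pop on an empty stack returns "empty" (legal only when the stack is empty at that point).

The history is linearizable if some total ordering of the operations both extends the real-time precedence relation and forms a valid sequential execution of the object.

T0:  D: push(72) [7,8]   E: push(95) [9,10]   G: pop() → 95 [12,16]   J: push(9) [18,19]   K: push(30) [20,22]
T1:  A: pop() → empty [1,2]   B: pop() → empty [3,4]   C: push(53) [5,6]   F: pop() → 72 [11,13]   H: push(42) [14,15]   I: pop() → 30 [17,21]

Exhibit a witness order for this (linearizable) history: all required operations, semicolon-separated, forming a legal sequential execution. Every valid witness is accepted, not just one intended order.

A; B; C; D; E; G; F; H; J; K; I

after step 1 (A pop() → empty): stack <>
after step 2 (B pop() → empty): stack <>
after step 3 (C push(53)): stack <53>
after step 4 (D push(72)): stack <53,72>
after step 5 (E push(95)): stack <53,72,95>
after step 6 (G pop() → 95): stack <53,72>
after step 7 (F pop() → 72): stack <53>
after step 8 (H push(42)): stack <53,42>
after step 9 (J push(9)): stack <53,42,9>
after step 10 (K push(30)): stack <53,42,9,30>
after step 11 (I pop() → 30): stack <53,42,9>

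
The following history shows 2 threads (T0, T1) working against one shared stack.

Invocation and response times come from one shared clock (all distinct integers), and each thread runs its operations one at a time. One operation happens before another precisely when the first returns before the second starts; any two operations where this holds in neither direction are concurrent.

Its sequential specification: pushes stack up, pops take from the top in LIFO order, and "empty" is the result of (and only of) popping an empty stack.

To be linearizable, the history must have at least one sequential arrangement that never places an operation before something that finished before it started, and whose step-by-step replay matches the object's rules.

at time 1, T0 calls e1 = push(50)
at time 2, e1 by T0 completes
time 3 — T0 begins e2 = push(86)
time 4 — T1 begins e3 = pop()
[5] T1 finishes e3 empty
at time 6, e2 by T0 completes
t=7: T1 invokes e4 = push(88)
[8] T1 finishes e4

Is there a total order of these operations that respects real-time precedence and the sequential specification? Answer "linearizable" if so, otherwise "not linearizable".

already the first 5 events (up to e3's response at time 5) admit no linearization; the first 4 still do
the sole real-time-consistent order of 2 completed operations fails the stack replay
no escape via the 1 pending operation (e2): every completion choice fails
one such order, e1, e3 (pending dropped), breaks at step 2 where e3 pop() → empty is illegal

not linearizable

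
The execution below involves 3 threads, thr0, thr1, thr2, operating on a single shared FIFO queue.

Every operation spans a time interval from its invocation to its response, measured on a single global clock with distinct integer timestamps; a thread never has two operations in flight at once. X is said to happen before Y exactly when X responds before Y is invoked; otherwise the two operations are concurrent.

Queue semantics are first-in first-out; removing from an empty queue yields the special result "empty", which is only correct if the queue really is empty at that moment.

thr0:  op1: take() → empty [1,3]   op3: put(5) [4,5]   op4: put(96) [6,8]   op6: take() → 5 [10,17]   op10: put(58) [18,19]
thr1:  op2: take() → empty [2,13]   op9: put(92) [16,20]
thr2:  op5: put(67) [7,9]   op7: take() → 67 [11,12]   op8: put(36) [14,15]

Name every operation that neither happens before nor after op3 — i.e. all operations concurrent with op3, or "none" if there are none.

op3 spans [4,5]: anything still running between times 4 and 5 counts as concurrent
op1 [1,3]: before
op2 [2,13]: concurrent
op4 [6,8]: after
op5 [7,9]: after
op6 [10,17]: after
op7 [11,12]: after
op8 [14,15]: after
op9 [16,20]: after
op10 [18,19]: after

op2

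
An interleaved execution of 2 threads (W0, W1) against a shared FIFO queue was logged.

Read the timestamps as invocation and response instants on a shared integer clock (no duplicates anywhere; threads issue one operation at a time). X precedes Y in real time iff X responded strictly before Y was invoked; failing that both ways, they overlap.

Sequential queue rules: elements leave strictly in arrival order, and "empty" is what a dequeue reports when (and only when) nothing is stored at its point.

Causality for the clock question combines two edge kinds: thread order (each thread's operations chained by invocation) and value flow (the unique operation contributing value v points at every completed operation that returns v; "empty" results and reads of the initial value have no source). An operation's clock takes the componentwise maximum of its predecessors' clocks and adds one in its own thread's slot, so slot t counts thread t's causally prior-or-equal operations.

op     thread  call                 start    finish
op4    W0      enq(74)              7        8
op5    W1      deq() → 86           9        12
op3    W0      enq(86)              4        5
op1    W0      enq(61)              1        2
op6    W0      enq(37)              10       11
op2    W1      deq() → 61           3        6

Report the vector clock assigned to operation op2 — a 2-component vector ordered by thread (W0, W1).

(1, 1)

no predecessors for op1 (invoked 1): W0 increments from zero → (1, 0)
invoked at 3, op2 merges VC(op1)=(1, 0) and bumps W1's slot → (1, 1)
invoked at 4, op3 merges VC(op1)=(1, 0) and bumps W0's slot → (2, 0)
invoked at 7, op4 merges VC(op3)=(2, 0) and bumps W0's slot → (3, 0)
invoked at 9, op5 merges VC(op2)=(1, 1), VC(op3)=(2, 0) and bumps W1's slot → (2, 2)
invoked at 10, op6 merges VC(op4)=(3, 0) and bumps W0's slot → (4, 0)
target: VC(op2) = (1, 1)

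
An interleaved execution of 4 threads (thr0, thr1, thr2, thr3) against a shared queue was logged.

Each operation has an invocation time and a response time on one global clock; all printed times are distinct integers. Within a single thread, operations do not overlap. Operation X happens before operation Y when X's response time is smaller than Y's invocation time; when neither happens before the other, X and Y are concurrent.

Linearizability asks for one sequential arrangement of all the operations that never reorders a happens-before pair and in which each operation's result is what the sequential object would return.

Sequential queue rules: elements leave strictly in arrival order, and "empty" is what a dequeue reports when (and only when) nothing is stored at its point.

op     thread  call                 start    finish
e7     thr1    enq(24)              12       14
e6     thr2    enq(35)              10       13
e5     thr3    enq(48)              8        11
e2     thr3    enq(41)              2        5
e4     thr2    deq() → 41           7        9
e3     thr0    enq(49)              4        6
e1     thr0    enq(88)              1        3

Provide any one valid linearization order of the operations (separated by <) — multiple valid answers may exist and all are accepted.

e2 < e1 < e3 < e4 < e5 < e6 < e7

after step 1 (e2 enq(41)): queue <41>
after step 2 (e1 enq(88)): queue <41,88>
after step 3 (e3 enq(49)): queue <41,88,49>
after step 4 (e4 deq() → 41): queue <88,49>
after step 5 (e5 enq(48)): queue <88,49,48>
after step 6 (e6 enq(35)): queue <88,49,48,35>
after step 7 (e7 enq(24)): queue <88,49,48,35,24>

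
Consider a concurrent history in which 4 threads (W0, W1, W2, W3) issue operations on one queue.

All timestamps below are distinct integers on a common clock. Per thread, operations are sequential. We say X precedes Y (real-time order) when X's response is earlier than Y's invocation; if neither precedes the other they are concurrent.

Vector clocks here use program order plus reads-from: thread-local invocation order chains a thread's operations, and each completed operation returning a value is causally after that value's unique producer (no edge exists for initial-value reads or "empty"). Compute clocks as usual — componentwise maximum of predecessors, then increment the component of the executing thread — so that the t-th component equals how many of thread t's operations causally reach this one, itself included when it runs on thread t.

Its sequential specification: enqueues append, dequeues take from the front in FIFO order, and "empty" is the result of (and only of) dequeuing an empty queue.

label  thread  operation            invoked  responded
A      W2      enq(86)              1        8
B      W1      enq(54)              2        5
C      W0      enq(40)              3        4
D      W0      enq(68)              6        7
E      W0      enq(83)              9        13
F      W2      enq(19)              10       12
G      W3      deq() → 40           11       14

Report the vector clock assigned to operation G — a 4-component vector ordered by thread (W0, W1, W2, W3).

A (invocation 1): nothing precedes it; W2's component alone gives (0, 0, 1, 0)
B (invocation 2): nothing precedes it; W1's component alone gives (0, 1, 0, 0)
C (invocation 3): nothing precedes it; W0's component alone gives (1, 0, 0, 0)
F, invoked 10, takes VC(A)=(0, 0, 1, 0) under max, adds 1 for W2 → (0, 0, 2, 0)
G, invoked 11, takes VC(C)=(1, 0, 0, 0) under max, adds 1 for W3 → (1, 0, 0, 1)
D, invoked 6, takes VC(C)=(1, 0, 0, 0) under max, adds 1 for W0 → (2, 0, 0, 0)
E, invoked 9, takes VC(D)=(2, 0, 0, 0) under max, adds 1 for W0 → (3, 0, 0, 0)
target: VC(G) = (1, 0, 0, 1)

(1, 0, 0, 1)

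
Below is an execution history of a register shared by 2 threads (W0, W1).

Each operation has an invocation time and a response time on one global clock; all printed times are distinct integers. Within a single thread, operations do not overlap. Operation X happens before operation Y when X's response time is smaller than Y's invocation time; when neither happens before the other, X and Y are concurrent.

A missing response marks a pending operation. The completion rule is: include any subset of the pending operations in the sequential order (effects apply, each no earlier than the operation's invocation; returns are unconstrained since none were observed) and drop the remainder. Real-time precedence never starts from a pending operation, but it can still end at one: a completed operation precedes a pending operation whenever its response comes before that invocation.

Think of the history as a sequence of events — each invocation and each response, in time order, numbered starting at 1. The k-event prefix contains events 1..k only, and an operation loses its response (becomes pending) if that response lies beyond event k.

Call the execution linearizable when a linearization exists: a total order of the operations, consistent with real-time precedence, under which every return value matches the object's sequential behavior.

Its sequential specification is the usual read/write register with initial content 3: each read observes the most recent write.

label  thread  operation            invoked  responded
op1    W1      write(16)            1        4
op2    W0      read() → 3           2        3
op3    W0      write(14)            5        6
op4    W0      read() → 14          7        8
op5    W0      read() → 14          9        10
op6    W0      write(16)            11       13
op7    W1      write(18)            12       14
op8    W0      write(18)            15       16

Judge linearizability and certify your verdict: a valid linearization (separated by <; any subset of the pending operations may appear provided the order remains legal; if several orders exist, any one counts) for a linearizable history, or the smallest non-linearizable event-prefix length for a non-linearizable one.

linearizable — witness: op2 < op1 < op3 < op4 < op5 < op6 < op7 < op8

1. op2 read() → 3, leaving value 3
2. op1 write(16), leaving value 16
3. op3 write(14), leaving value 14
4. op4 read() → 14, leaving value 14
5. op5 read() → 14, leaving value 14
6. op6 write(16), leaving value 16
7. op7 write(18), leaving value 18
8. op8 write(18), leaving value 18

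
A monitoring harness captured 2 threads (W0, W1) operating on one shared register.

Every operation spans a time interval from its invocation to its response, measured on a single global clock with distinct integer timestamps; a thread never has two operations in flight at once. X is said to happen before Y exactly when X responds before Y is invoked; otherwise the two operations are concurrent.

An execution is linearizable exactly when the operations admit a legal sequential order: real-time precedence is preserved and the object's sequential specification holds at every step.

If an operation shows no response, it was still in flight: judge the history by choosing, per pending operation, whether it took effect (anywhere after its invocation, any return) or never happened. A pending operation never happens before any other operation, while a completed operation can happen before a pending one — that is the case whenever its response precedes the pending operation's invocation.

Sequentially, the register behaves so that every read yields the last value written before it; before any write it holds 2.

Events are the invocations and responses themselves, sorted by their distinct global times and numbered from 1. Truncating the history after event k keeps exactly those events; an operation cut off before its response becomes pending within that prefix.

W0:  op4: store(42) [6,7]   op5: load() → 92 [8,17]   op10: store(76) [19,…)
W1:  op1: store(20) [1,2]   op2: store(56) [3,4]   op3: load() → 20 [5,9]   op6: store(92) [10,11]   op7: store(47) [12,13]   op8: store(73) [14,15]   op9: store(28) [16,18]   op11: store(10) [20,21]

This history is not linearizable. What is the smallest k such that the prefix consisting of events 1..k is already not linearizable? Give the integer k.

9

events 1..8 are linearizable, e.g. via op1, op2, op3, op4:
step 1: op1 store(20) — value 20
step 2: op2 store(56) — value 56
step 3: op3 load() (pending, included) — value 56
step 4: op4 store(42) — value 42
once event 9 joins (op3's response, time 9), exhaustive search finds no witness
every completion of the 1 pending operation (op5) was checked; none linearizes
sample order op1, op2, op3, op4 (pending dropped) stalls at step 3 — op3 load() → 20 has no legal effect
sample order op1, op2, op4, op3 (pending dropped) stalls at step 4 — op3 load() → 20 has no legal effect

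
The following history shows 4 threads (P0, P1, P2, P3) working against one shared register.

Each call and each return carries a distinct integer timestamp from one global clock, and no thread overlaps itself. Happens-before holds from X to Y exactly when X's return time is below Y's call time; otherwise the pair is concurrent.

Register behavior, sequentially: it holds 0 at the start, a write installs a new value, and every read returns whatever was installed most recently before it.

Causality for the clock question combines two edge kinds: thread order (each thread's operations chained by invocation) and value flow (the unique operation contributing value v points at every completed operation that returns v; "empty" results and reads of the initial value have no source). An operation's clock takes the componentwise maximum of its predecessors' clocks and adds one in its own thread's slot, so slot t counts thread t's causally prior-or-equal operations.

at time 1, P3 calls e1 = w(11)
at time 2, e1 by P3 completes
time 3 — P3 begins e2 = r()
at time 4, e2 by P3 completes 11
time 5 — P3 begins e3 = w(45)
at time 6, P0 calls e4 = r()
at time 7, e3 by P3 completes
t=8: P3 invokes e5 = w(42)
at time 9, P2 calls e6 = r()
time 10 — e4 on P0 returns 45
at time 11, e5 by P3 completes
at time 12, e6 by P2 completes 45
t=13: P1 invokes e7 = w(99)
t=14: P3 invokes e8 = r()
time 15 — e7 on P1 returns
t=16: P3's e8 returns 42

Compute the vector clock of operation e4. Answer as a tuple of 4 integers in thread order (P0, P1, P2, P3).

(1, 0, 0, 3)

invoked at 1, e1 has no predecessors; its own P3 bump gives (0, 0, 0, 1)
invoked at 13, e7 has no predecessors; its own P1 bump gives (0, 1, 0, 0)
invoked at 3, e2 merges VC(e1)=(0, 0, 0, 1) and bumps P3's slot → (0, 0, 0, 2)
invoked at 5, e3 merges VC(e2)=(0, 0, 0, 2) and bumps P3's slot → (0, 0, 0, 3)
invoked at 8, e5 merges VC(e3)=(0, 0, 0, 3) and bumps P3's slot → (0, 0, 0, 4)
invoked at 9, e6 merges VC(e3)=(0, 0, 0, 3) and bumps P2's slot → (0, 0, 1, 3)
invoked at 6, e4 merges VC(e3)=(0, 0, 0, 3) and bumps P0's slot → (1, 0, 0, 3)
invoked at 14, e8 merges VC(e5)=(0, 0, 0, 4) and bumps P3's slot → (0, 0, 0, 5)
target: VC(e4) = (1, 0, 0, 3)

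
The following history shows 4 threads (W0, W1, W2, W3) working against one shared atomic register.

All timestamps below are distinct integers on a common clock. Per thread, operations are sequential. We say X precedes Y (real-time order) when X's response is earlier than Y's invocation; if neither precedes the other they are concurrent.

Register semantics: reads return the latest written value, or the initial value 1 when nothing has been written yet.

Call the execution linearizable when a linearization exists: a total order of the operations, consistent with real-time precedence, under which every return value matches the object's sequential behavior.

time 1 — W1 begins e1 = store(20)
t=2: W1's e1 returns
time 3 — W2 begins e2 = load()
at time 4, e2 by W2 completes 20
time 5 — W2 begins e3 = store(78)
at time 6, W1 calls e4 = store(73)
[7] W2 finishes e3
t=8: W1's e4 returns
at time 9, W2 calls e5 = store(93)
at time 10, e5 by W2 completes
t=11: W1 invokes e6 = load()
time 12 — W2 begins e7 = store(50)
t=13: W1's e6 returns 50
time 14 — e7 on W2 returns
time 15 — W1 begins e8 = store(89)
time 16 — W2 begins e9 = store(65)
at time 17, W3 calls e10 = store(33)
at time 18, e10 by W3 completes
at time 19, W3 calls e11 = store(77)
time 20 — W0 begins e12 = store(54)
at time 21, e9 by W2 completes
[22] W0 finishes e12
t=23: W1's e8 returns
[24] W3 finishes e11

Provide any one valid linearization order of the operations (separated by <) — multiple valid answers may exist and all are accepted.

step 1: e1 store(20) — value 20
step 2: e2 load() → 20 — value 20
step 3: e3 store(78) — value 78
step 4: e4 store(73) — value 73
step 5: e5 store(93) — value 93
step 6: e7 store(50) — value 50
step 7: e6 load() → 50 — value 50
step 8: e8 store(89) — value 89
step 9: e9 store(65) — value 65
step 10: e10 store(33) — value 33
step 11: e11 store(77) — value 77
step 12: e12 store(54) — value 54

e1 < e2 < e3 < e4 < e5 < e7 < e6 < e8 < e9 < e10 < e11 < e12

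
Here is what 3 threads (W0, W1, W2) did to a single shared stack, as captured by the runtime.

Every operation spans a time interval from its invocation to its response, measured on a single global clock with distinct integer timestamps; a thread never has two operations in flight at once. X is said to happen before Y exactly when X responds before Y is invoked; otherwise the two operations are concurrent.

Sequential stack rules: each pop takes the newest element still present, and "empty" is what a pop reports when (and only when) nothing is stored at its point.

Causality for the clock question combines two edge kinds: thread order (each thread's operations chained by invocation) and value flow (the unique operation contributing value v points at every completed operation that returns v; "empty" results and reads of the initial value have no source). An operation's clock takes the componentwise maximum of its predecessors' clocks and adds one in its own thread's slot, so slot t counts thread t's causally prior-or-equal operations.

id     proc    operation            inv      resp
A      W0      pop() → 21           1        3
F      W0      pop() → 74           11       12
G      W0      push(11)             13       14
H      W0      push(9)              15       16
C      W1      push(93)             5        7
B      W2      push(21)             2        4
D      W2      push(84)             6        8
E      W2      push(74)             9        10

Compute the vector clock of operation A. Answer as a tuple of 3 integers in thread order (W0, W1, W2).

(1, 0, 1)

VC(B, invoked at 2): no causal predecessors; +1 on W2 → (0, 0, 1)
VC(C, invoked at 5): no causal predecessors; +1 on W1 → (0, 1, 0)
D (invocation 6): componentwise max over VC(B)=(0, 0, 1), +1 at W2, giving (0, 0, 2)
A (invocation 1): componentwise max over VC(B)=(0, 0, 1), +1 at W0, giving (1, 0, 1)
E (invocation 9): componentwise max over VC(D)=(0, 0, 2), +1 at W2, giving (0, 0, 3)
F (invocation 11): componentwise max over VC(A)=(1, 0, 1), VC(E)=(0, 0, 3), +1 at W0, giving (2, 0, 3)
G (invocation 13): componentwise max over VC(F)=(2, 0, 3), +1 at W0, giving (3, 0, 3)
H (invocation 15): componentwise max over VC(G)=(3, 0, 3), +1 at W0, giving (4, 0, 3)
target: VC(A) = (1, 0, 1)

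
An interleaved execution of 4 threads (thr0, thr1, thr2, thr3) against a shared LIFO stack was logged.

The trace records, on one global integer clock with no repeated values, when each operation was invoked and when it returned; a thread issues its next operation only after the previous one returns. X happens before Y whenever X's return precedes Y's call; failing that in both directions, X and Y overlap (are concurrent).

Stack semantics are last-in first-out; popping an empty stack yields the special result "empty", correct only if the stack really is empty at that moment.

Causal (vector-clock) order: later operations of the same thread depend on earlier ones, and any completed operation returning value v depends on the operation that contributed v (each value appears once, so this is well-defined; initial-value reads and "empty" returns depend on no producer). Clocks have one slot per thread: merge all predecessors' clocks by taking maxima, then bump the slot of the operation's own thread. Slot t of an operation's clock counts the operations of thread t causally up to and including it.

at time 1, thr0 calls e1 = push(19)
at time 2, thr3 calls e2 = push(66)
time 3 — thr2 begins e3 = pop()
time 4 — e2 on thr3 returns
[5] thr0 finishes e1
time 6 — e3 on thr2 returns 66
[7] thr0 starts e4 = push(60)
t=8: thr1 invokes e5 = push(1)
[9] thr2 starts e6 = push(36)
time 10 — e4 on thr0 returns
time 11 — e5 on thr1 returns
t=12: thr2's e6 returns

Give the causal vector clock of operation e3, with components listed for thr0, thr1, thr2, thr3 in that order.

invoked at 2, e2 has no predecessors; its own thr3 bump gives (0, 0, 0, 1)
invoked at 8, e5 has no predecessors; its own thr1 bump gives (0, 1, 0, 0)
invoked at 1, e1 has no predecessors; its own thr0 bump gives (1, 0, 0, 0)
VC(e3, invoked at 3): max of VC(e2)=(0, 0, 0, 1), then +1 on thread thr2 → (0, 0, 1, 1)
VC(e4, invoked at 7): max of VC(e1)=(1, 0, 0, 0), then +1 on thread thr0 → (2, 0, 0, 0)
VC(e6, invoked at 9): max of VC(e3)=(0, 0, 1, 1), then +1 on thread thr2 → (0, 0, 2, 1)
target: VC(e3) = (0, 0, 1, 1)

(0, 0, 1, 1)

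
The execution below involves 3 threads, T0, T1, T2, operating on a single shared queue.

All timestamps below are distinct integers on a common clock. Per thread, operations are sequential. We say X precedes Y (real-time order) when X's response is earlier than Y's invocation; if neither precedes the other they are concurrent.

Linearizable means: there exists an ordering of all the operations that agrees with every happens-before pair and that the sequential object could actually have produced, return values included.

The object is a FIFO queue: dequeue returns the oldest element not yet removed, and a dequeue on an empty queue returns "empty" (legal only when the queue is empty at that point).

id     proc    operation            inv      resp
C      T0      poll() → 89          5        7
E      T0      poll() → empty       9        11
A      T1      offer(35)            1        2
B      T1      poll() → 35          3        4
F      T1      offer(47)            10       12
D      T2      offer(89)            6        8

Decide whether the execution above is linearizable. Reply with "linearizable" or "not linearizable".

linearizable

witness order: A, B, D, C, E, F
1. A offer(35), leaving queue <35>
2. B poll() → 35, leaving queue <>
3. D offer(89), leaving queue <89>
4. C poll() → 89, leaving queue <>
5. E poll() → empty, leaving queue <>
6. F offer(47), leaving queue <47>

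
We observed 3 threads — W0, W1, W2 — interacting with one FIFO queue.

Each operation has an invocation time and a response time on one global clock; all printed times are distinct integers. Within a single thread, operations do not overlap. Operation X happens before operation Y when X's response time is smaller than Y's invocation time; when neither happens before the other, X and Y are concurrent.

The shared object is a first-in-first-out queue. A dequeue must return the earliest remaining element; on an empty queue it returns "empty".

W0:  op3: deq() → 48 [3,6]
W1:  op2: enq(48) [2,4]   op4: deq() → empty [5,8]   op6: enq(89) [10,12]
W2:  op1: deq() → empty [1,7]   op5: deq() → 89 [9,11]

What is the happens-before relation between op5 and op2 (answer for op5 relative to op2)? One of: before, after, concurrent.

op5 spans [9,11], op2 spans [2,4]
resp(op2)=4 < inv(op5)=9

after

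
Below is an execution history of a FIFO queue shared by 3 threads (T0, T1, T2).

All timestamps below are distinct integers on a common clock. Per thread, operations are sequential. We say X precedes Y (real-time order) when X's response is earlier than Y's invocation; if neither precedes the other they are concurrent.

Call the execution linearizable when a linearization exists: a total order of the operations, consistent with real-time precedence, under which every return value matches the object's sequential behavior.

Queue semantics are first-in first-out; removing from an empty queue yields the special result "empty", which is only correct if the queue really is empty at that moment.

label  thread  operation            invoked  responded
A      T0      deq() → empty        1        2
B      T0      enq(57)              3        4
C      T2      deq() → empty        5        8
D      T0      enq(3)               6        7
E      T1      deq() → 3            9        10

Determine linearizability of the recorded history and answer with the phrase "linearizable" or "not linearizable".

through event 7 a valid linearization exists; event 8 (C responding at time 8) ends that
every one of the 2 real-time-consistent orders over 4 completed FIFO queue ops fails the sequential spec
take A, B, C, D: step 3 already fails, because C deq() → empty cannot occur there
take A, B, D, C: step 4 already fails, because C deq() → empty cannot occur there

not linearizable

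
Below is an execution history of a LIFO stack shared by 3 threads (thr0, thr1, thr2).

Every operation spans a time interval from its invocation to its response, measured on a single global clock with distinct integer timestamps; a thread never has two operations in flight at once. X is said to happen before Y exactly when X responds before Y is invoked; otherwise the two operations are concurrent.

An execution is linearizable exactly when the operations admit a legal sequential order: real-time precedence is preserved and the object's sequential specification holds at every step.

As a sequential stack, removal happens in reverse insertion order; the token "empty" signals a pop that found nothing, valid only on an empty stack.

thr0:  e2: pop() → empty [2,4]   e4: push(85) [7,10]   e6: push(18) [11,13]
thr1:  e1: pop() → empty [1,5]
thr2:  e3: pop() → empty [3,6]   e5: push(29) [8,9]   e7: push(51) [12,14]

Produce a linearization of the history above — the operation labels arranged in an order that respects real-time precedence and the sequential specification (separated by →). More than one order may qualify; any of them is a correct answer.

after step 1 (e1 pop() → empty): stack <>
after step 2 (e2 pop() → empty): stack <>
after step 3 (e3 pop() → empty): stack <>
after step 4 (e4 push(85)): stack <85>
after step 5 (e5 push(29)): stack <85,29>
after step 6 (e6 push(18)): stack <85,29,18>
after step 7 (e7 push(51)): stack <85,29,18,51>

e1 → e2 → e3 → e4 → e5 → e6 → e7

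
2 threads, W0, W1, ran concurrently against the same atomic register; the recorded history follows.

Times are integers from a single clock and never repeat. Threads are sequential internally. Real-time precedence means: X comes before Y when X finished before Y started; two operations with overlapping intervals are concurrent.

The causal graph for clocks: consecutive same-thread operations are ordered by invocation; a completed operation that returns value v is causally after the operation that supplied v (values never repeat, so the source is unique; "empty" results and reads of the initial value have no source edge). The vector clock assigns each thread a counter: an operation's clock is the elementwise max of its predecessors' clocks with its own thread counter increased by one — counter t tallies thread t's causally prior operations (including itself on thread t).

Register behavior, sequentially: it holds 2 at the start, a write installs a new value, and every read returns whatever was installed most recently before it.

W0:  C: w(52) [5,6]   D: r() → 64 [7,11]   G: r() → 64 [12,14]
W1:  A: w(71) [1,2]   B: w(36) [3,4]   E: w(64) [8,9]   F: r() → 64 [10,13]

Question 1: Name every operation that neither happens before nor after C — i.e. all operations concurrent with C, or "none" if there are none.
C spans [5,6]: anything still running between times 5 and 6 counts as concurrent
A [1,2]: before
B [3,4]: before
D [7,11]: after
E [8,9]: after
F [10,13]: after
G [12,14]: after

none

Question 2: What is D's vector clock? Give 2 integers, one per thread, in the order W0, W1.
no predecessors for A (invoked 1): W1 increments from zero → (0, 1)
no predecessors for C (invoked 5): W0 increments from zero → (1, 0)
VC(B, invoked at 3): max of VC(A)=(0, 1), then +1 on thread W1 → (0, 2)
VC(E, invoked at 8): max of VC(B)=(0, 2), then +1 on thread W1 → (0, 3)
VC(F, invoked at 10): max of VC(E)=(0, 3), then +1 on thread W1 → (0, 4)
VC(D, invoked at 7): max of VC(C)=(1, 0), VC(E)=(0, 3), then +1 on thread W0 → (2, 3)
VC(G, invoked at 12): max of VC(D)=(2, 3), VC(E)=(0, 3), then +1 on thread W0 → (3, 3)
target: VC(D) = (2, 3)

(2, 3)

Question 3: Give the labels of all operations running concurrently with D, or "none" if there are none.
D runs from 7 to 11; window-overlapping ops are concurrent
A [1,2]: before
B [3,4]: before
C [5,6]: before
E [8,9]: concurrent
F [10,13]: concurrent
G [12,14]: after

E, F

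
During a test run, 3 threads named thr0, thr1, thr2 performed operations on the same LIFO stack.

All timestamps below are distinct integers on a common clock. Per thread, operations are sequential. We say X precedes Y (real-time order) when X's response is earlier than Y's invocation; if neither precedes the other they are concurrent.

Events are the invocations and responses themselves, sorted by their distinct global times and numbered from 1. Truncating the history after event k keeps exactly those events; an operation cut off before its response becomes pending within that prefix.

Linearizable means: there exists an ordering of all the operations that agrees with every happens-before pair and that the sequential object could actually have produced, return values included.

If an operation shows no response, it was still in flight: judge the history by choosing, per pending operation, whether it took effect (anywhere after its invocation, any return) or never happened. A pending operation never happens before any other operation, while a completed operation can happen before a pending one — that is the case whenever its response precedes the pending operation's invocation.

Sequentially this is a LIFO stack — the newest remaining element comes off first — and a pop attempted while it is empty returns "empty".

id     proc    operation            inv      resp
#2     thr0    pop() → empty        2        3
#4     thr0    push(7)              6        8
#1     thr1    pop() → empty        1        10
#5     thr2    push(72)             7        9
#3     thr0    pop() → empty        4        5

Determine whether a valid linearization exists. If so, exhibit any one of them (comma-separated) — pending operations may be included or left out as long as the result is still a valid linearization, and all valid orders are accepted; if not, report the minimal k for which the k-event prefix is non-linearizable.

1. #1 pop() → empty, leaving stack <>
2. #2 pop() → empty, leaving stack <>
3. #3 pop() → empty, leaving stack <>
4. #4 push(7), leaving stack <7>
5. #5 push(72), leaving stack <7,72>

linearizable — witness: #1, #2, #3, #4, #5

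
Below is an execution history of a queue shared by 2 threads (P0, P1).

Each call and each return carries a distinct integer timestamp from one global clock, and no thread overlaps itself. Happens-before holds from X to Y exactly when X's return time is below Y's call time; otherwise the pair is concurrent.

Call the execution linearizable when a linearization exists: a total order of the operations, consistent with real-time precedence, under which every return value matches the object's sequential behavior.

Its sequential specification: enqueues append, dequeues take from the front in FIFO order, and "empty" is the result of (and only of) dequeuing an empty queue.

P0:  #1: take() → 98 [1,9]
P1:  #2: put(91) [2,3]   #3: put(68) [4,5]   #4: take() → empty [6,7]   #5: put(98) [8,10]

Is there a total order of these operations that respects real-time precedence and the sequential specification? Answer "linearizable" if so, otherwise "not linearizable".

through event 6 a valid linearization exists; event 7 (#4 responding at time 7) ends that
one real-time candidate order over the 3 completed operations — the queue replay rejects it
no escape via the 1 pending operation (#1): every completion choice fails
e.g. #2, #3, #4 (pending dropped): illegal at step 3, since #4 take() → empty cannot apply there

not linearizable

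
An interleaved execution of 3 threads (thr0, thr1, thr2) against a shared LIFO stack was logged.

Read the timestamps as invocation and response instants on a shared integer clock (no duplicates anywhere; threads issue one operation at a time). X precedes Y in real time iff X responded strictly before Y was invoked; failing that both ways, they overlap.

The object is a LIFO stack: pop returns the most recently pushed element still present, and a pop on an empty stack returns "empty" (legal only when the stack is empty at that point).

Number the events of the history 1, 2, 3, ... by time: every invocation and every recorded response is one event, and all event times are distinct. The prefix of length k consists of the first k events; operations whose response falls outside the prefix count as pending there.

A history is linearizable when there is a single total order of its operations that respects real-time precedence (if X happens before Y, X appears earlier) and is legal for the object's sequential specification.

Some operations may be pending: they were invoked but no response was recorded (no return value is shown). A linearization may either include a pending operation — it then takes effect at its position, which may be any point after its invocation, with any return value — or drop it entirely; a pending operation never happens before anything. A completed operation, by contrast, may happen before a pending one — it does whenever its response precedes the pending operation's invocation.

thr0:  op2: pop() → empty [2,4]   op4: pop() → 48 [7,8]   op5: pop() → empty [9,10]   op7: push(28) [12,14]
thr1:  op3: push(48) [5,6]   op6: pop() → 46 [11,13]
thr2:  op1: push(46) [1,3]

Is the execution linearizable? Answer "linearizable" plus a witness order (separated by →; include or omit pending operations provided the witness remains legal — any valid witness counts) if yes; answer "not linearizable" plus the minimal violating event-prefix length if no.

through event 9 a valid linearization exists; event 10 (op5 responding at time 10) ends that
checked exhaustively: 2 real-time-consistent orders of 5 completed operations, zero legal LIFO stack replays
e.g. op1, op2, op3, op4, op5: illegal at step 2, since op2 pop() → empty cannot apply there
e.g. op2, op1, op3, op4, op5: illegal at step 5, since op5 pop() → empty cannot apply there

not linearizable — minimal violating prefix: 10 events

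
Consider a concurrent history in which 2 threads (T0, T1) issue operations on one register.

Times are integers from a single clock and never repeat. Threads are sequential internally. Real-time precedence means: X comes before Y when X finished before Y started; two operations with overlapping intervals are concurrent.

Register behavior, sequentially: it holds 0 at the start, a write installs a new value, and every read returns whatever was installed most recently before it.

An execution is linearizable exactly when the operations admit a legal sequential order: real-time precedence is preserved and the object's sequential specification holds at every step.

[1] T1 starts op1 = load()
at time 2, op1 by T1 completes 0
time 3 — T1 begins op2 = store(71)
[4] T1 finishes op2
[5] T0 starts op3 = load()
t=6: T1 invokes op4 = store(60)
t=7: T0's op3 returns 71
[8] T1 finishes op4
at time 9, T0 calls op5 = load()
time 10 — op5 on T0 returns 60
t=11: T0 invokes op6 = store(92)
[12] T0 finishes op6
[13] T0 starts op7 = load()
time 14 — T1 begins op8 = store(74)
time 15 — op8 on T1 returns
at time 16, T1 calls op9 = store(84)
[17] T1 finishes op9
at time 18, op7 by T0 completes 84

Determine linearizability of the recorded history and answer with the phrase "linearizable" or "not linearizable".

one valid linearization: op1, op2, op3, op4, op5, op6, op8, op9, op7
1. op1 load() → 0, leaving value 0
2. op2 store(71), leaving value 71
3. op3 load() → 71, leaving value 71
4. op4 store(60), leaving value 60
5. op5 load() → 60, leaving value 60
6. op6 store(92), leaving value 92
7. op8 store(74), leaving value 74
8. op9 store(84), leaving value 84
9. op7 load() → 84, leaving value 84

linearizable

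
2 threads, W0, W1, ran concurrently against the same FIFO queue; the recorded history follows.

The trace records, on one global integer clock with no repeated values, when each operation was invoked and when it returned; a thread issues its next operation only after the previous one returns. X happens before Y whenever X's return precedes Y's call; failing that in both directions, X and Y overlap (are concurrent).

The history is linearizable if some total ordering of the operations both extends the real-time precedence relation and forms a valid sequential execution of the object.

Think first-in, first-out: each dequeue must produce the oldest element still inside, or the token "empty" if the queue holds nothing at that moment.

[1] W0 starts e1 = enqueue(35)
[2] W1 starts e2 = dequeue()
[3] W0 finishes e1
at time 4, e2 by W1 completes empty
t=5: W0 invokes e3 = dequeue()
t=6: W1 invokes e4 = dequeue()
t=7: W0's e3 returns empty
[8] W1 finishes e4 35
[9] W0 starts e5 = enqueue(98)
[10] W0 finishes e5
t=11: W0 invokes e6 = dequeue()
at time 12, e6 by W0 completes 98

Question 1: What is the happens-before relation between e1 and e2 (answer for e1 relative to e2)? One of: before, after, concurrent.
Answer: concurrent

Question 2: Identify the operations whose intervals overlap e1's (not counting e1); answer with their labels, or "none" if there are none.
Answer: e2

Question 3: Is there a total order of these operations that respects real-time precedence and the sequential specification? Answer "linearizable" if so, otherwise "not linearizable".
linearizable

a witness: e2, e1, e4, e3, e5, e6
step 1: e2 dequeue() → empty — queue <>
step 2: e1 enqueue(35) — queue <35>
step 3: e4 dequeue() → 35 — queue <>
step 4: e3 dequeue() → empty — queue <>
step 5: e5 enqueue(98) — queue <98>
step 6: e6 dequeue() → 98 — queue <>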